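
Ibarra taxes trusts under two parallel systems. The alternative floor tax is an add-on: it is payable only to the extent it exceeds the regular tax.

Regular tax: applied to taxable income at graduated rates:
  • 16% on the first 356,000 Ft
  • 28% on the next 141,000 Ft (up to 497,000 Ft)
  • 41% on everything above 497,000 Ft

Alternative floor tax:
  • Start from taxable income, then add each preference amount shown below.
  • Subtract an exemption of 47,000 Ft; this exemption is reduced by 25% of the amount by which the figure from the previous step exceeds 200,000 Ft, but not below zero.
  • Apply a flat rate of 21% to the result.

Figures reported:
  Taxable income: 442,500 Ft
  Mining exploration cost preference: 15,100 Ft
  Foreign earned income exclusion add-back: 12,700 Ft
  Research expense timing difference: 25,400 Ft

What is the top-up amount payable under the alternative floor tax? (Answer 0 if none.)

Regular tax:
  356,000 Ft × 16% = 56,960 Ft
  86,500 Ft × 28% = 24,220 Ft
  → 81,180 Ft

Alternative floor tax:
  Adjusted income: 442,500 Ft + 15,100 Ft + 12,700 Ft + 25,400 Ft = 495,700 Ft
  Exemption: 25% × (495,700 Ft − 200,000 Ft) = 73,925 Ft ≥ 47,000 Ft, so the exemption is fully phased out
  Base: 495,700 Ft − 0 Ft = 495,700 Ft
  495,700 Ft × 21% = 104,097 Ft

Excess of alternative floor tax over regular tax: 104,097 Ft − 81,180 Ft = 22,917 Ft.

22,917 Ft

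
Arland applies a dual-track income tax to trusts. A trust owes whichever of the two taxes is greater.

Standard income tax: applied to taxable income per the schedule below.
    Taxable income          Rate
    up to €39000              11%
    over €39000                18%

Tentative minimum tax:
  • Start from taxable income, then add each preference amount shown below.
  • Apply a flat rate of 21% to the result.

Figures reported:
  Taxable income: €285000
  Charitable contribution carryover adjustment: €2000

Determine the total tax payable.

Tentative minimum tax:
  Adjusted income: €285000 + €2000 = €287000
  €287000 × 21% = €60270

Standard income tax:
  €39000 × 11% = €4290
  €246000 × 18% = €44280
  → €48570

€60270 > €48570, so the tentative minimum tax is the binding amount.

€60270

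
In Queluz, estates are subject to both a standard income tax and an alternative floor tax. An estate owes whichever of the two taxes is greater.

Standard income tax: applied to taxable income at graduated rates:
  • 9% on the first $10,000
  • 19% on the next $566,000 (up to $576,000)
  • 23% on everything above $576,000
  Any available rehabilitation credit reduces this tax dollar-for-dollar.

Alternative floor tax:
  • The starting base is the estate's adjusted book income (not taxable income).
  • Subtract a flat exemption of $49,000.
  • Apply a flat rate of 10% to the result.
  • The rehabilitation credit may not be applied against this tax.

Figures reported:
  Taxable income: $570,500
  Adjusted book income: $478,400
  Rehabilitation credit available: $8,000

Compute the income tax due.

Standard income tax:
  $10,000 × 9% = $900
  $560,500 × 19% = $106,495
  → $107,395
  Less rehabilitation credit $8,000 → $99,395

Alternative floor tax:
  Base (adjusted book income): $478,400
  Less exemption $49,000 → base $429,400
  $429,400 × 10% = $42,940

$99,395 > $42,940, so the standard income tax governs.

$99,395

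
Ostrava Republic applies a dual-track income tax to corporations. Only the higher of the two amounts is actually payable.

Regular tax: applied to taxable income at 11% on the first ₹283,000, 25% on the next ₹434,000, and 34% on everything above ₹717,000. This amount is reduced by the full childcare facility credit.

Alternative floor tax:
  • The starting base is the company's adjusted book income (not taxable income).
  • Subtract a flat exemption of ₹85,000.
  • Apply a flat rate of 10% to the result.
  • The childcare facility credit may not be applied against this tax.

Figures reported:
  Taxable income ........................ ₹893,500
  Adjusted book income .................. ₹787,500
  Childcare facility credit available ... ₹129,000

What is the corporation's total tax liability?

Regular tax:
  ₹283,000 × 11% = ₹31,130
  ₹434,000 × 25% = ₹108,500
  ₹176,500 × 34% = ₹60,010
  → ₹199,640
  Less childcare facility credit ₹129,000 → ₹70,640

Alternative floor tax:
  Base (adjusted book income): ₹787,500
  Less exemption ₹85,000 → base ₹702,500
  ₹702,500 × 10% = ₹70,250

₹70,640 > ₹70,250, so the regular tax governs.

₹70,640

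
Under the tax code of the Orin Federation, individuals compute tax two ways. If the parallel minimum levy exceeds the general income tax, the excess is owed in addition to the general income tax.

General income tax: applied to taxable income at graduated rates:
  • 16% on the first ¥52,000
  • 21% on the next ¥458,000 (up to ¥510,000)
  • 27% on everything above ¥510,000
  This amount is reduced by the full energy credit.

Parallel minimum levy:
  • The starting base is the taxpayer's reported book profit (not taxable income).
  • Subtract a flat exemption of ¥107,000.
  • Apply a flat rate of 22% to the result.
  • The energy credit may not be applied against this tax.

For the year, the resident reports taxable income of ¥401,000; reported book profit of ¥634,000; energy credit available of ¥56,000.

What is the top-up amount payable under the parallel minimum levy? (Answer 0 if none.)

General income tax:
  ¥52,000 × 16% = ¥8,320
  ¥349,000 × 21% = ¥73,290
  → ¥81,610
  Less energy credit ¥56,000 → ¥25,610

Parallel minimum levy:
  Base (reported book profit): ¥634,000
  Less exemption ¥107,000 → base ¥527,000
  ¥527,000 × 22% = ¥115,940

Excess of parallel minimum levy over general income tax: ¥115,940 − ¥25,610 = ¥90,330.

¥90,330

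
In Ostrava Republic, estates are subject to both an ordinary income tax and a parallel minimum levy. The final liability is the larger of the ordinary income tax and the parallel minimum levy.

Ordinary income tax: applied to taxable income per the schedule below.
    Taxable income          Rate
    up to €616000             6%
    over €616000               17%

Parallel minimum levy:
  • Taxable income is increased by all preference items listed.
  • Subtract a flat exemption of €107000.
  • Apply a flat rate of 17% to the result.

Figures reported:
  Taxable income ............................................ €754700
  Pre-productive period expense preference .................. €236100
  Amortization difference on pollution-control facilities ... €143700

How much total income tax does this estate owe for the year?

€174675

Ordinary income tax:
  €616000 × 6% = €36960
  €138700 × 17% = €23579
  → €60539

Parallel minimum levy:
  Adjusted income: €754700 + €236100 + €143700 = €1134500
  Less exemption €107000 → base €1027500
  €1027500 × 17% = €174675

€174675 > €60539, so the parallel minimum levy is the binding amount.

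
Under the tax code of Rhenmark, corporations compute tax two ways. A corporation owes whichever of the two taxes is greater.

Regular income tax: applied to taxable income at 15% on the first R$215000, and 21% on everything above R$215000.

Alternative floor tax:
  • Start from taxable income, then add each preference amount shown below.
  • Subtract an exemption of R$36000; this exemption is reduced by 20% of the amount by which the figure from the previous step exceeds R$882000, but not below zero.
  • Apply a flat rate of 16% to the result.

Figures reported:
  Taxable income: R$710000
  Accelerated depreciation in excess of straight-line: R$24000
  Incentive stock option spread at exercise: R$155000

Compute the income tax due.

R$136704

Alternative floor tax:
  Adjusted income: R$710000 + R$24000 + R$155000 = R$889000
  Exemption: R$36000 − 20% × (R$889000 − R$882000) = R$36000 − R$1400 = R$34600
  Base: R$889000 − R$34600 = R$854400
  R$854400 × 16% = R$136704

Regular income tax:
  R$215000 × 15% = R$32250
  R$495000 × 21% = R$103950
  → R$136200

R$136704 > R$136200, so the alternative floor tax is the binding amount.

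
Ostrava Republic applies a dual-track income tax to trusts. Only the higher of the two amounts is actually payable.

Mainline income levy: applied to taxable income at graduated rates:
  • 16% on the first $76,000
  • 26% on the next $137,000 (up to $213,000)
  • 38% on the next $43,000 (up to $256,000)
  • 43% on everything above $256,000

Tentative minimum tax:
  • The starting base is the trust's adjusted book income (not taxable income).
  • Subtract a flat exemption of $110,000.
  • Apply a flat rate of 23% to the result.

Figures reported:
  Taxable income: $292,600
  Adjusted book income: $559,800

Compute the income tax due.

$103,454

Tentative minimum tax:
  Base (adjusted book income): $559,800
  Less exemption $110,000 → base $449,800
  $449,800 × 23% = $103,454

Mainline income levy:
  $76,000 × 16% = $12,160
  $137,000 × 26% = $35,620
  $43,000 × 38% = $16,340
  $36,600 × 43% = $15,738
  → $79,858

$103,454 > $79,858, so the tentative minimum tax is the binding amount.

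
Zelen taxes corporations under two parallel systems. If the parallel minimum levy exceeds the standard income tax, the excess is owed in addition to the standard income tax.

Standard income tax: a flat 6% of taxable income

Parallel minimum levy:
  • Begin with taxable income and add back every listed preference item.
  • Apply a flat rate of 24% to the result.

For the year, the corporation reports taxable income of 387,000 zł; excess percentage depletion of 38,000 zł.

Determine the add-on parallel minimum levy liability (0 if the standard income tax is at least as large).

Parallel minimum levy:
  Adjusted income: 387,000 zł + 38,000 zł = 425,000 zł
  425,000 zł × 24% = 102,000 zł

Standard income tax:
  387,000 zł × 6% = 23,220 zł

Excess of parallel minimum levy over standard income tax: 102,000 zł − 23,220 zł = 78,780 zł.

78,780 zł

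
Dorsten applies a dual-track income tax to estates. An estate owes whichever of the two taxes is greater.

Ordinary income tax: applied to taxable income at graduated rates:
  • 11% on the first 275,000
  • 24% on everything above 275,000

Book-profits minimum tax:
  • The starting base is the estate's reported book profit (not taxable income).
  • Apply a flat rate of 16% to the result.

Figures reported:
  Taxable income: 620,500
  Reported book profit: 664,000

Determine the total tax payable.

Ordinary income tax:
  275,000 × 11% = 30,250
  345,500 × 24% = 82,920
  → 113,170

Book-profits minimum tax:
  Base (reported book profit): 664,000
  664,000 × 16% = 106,240

113,170 > 106,240, so the ordinary income tax governs.

113,170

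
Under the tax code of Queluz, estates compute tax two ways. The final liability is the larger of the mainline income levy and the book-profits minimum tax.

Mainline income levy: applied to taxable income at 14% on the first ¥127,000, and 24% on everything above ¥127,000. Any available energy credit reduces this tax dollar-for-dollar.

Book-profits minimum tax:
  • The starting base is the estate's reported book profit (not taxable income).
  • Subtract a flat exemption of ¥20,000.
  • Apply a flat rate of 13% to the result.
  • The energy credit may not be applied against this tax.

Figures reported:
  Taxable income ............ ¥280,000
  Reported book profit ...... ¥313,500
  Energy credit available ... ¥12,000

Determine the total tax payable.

Mainline income levy:
  ¥127,000 × 14% = ¥17,780
  ¥153,000 × 24% = ¥36,720
  → ¥54,500
  Less energy credit ¥12,000 → ¥42,500

Book-profits minimum tax:
  Base (reported book profit): ¥313,500
  Less exemption ¥20,000 → base ¥293,500
  ¥293,500 × 13% = ¥38,155

¥42,500 > ¥38,155, so the mainline income levy governs.

¥42,500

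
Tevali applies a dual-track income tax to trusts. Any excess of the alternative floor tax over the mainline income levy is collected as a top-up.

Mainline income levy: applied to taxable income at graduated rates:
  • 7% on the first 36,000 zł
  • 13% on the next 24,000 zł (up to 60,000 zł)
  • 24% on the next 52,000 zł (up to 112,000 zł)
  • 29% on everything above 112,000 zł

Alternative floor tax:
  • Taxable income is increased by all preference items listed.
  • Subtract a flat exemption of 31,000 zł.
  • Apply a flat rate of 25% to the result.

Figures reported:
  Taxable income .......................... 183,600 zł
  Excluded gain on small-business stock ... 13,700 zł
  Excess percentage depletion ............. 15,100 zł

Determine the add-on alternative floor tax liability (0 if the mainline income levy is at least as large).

6,466 zł

Alternative floor tax:
  Adjusted income: 183,600 zł + 13,700 zł + 15,100 zł = 212,400 zł
  Less exemption 31,000 zł → base 181,400 zł
  181,400 zł × 25% = 45,350 zł

Mainline income levy:
  36,000 zł × 7% = 2,520 zł
  24,000 zł × 13% = 3,120 zł
  52,000 zł × 24% = 12,480 zł
  71,600 zł × 29% = 20,764 zł
  → 38,884 zł

Excess of alternative floor tax over mainline income levy: 45,350 zł − 38,884 zł = 6,466 zł.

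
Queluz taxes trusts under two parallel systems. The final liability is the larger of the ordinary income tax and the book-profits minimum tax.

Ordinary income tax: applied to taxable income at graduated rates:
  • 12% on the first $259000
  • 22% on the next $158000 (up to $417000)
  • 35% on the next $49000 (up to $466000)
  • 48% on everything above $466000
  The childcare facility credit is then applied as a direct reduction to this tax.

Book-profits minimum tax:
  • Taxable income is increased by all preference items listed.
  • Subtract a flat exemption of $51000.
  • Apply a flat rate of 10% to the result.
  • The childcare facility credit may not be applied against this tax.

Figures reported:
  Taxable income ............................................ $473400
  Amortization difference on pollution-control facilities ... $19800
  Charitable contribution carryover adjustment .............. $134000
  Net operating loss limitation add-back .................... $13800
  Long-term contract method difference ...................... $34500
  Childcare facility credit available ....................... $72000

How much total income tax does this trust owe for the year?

Book-profits minimum tax:
  Adjusted income: $473400 + $19800 + $134000 + $13800 + $34500 = $675500
  Less exemption $51000 → base $624500
  $624500 × 10% = $62450

Ordinary income tax:
  $259000 × 12% = $31080
  $158000 × 22% = $34760
  $49000 × 35% = $17150
  $7400 × 48% = $3552
  → $86542
  Less childcare facility credit $72000 → $14542

$62450 > $14542, so the book-profits minimum tax is the binding amount.

$62450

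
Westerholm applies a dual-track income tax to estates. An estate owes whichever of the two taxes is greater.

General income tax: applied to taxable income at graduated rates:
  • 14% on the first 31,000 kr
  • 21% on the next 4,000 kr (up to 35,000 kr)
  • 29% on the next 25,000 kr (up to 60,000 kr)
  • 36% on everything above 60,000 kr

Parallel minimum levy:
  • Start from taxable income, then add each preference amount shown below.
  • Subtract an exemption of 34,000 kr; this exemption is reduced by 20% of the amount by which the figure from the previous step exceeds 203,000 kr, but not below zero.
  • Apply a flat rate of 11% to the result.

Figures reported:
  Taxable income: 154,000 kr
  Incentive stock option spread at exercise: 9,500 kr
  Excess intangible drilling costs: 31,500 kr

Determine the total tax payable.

General income tax:
  31,000 kr × 14% = 4,340 kr
  4,000 kr × 21% = 840 kr
  25,000 kr × 29% = 7,250 kr
  94,000 kr × 36% = 33,840 kr
  → 46,270 kr

Parallel minimum levy:
  Adjusted income: 154,000 kr + 9,500 kr + 31,500 kr = 195,000 kr
  Exemption: 195,000 kr ≤ 203,000 kr, so full 34,000 kr applies
  Base: 195,000 kr − 34,000 kr = 161,000 kr
  161,000 kr × 11% = 17,710 kr

46,270 kr > 17,710 kr, so the general income tax governs.

46,270 kr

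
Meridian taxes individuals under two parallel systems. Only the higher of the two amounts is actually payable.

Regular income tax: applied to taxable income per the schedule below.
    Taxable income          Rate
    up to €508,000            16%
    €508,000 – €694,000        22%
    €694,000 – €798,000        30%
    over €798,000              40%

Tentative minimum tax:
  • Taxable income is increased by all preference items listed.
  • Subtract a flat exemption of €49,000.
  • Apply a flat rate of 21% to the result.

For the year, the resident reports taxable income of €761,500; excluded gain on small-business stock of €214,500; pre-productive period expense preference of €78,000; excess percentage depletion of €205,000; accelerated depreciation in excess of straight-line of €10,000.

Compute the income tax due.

€256,200

Regular income tax:
  €508,000 × 16% = €81,280
  €186,000 × 22% = €40,920
  €67,500 × 30% = €20,250
  → €142,450

Tentative minimum tax:
  Adjusted income: €761,500 + €214,500 + €78,000 + €205,000 + €10,000 = €1,269,000
  Less exemption €49,000 → base €1,220,000
  €1,220,000 × 21% = €256,200

€256,200 > €142,450, so the tentative minimum tax is the binding amount.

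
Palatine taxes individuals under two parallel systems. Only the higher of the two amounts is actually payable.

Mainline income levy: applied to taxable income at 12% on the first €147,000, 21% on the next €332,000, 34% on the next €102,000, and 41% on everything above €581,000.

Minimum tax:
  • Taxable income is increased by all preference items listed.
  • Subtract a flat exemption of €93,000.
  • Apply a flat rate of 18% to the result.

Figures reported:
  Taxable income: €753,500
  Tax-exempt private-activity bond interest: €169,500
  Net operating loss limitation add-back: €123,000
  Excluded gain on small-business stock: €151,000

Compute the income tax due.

Minimum tax:
  Adjusted income: €753,500 + €169,500 + €123,000 + €151,000 = €1,197,000
  Less exemption €93,000 → base €1,104,000
  €1,104,000 × 18% = €198,720

Mainline income levy:
  €147,000 × 12% = €17,640
  €332,000 × 21% = €69,720
  €102,000 × 34% = €34,680
  €172,500 × 41% = €70,725
  → €192,765

€198,720 > €192,765, so the minimum tax is the binding amount.

€198,720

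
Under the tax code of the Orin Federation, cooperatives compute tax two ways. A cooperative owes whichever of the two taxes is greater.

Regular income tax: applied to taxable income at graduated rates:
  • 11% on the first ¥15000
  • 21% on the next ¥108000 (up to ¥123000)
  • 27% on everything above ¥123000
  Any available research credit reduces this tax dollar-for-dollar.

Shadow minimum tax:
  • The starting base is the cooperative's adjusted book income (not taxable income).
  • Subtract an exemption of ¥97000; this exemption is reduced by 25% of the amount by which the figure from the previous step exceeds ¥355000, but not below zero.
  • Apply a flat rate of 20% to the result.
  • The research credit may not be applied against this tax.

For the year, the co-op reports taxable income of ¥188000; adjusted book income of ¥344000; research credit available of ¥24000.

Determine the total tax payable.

¥49400

Shadow minimum tax:
  Base (adjusted book income): ¥344000
  Exemption: ¥344000 ≤ ¥355000, so full ¥97000 applies
  Base: ¥344000 − ¥97000 = ¥247000
  ¥247000 × 20% = ¥49400

Regular income tax:
  ¥15000 × 11% = ¥1650
  ¥108000 × 21% = ¥22680
  ¥65000 × 27% = ¥17550
  → ¥41880
  Less research credit ¥24000 → ¥17880

¥49400 > ¥17880, so the shadow minimum tax is the binding amount.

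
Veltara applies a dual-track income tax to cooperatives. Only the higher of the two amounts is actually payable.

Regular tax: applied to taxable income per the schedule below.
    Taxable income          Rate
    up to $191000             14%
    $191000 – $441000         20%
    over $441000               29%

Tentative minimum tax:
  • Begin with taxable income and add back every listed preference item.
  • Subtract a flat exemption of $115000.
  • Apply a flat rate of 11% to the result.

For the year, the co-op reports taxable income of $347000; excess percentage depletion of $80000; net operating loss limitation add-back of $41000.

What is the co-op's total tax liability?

$57940

Tentative minimum tax:
  Adjusted income: $347000 + $80000 + $41000 = $468000
  Less exemption $115000 → base $353000
  $353000 × 11% = $38830

Regular tax:
  $191000 × 14% = $26740
  $156000 × 20% = $31200
  → $57940

$57940 > $38830, so the regular tax governs.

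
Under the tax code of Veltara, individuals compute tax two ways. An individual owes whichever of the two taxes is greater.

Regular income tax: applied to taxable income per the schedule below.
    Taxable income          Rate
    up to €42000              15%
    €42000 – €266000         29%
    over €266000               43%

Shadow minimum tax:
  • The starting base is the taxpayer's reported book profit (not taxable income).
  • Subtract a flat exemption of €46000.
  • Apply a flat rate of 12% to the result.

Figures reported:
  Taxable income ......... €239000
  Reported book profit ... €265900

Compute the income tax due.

€63430

Regular income tax:
  €42000 × 15% = €6300
  €197000 × 29% = €57130
  → €63430

Shadow minimum tax:
  Base (reported book profit): €265900
  Less exemption €46000 → base €219900
  €219900 × 12% = €26388

€63430 > €26388, so the regular income tax governs.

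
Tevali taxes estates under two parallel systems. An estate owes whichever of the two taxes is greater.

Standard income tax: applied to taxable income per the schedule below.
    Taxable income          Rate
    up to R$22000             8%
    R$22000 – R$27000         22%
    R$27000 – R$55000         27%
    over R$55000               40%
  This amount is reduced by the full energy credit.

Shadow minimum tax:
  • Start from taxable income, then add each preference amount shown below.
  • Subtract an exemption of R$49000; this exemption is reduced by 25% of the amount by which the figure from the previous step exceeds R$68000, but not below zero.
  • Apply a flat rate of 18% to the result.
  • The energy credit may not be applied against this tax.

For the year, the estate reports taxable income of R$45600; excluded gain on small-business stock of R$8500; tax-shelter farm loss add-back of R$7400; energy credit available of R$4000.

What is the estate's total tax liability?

Standard income tax:
  R$22000 × 8% = R$1760
  R$5000 × 22% = R$1100
  R$18600 × 27% = R$5022
  → R$7882
  Less energy credit R$4000 → R$3882

Shadow minimum tax:
  Adjusted income: R$45600 + R$8500 + R$7400 = R$61500
  Exemption: R$61500 ≤ R$68000, so full R$49000 applies
  Base: R$61500 − R$49000 = R$12500
  R$12500 × 18% = R$2250

R$3882 > R$2250, so the standard income tax governs.

R$3882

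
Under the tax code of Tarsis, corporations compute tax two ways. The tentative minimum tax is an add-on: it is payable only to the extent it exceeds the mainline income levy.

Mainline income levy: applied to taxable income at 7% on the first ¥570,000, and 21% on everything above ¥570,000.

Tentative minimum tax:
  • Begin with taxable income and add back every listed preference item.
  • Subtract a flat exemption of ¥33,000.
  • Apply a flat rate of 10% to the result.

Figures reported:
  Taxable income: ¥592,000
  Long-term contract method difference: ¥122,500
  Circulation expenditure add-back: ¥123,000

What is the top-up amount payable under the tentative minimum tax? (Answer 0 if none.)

Tentative minimum tax:
  Adjusted income: ¥592,000 + ¥122,500 + ¥123,000 = ¥837,500
  Less exemption ¥33,000 → base ¥804,500
  ¥804,500 × 10% = ¥80,450

Mainline income levy:
  ¥570,000 × 7% = ¥39,900
  ¥22,000 × 21% = ¥4,620
  → ¥44,520

Excess of tentative minimum tax over mainline income levy: ¥80,450 − ¥44,520 = ¥35,930.

¥35,930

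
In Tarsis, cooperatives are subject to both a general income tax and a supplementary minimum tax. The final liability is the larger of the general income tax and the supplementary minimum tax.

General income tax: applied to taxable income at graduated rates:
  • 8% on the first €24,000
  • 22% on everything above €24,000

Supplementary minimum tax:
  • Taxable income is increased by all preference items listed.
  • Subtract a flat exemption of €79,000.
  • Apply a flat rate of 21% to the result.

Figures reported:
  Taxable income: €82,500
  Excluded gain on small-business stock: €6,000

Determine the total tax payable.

Supplementary minimum tax:
  Adjusted income: €82,500 + €6,000 = €88,500
  Less exemption €79,000 → base €9,500
  €9,500 × 21% = €1,995

General income tax:
  €24,000 × 8% = €1,920
  €58,500 × 22% = €12,870
  → €14,790

€14,790 > €1,995, so the general income tax governs.

€14,790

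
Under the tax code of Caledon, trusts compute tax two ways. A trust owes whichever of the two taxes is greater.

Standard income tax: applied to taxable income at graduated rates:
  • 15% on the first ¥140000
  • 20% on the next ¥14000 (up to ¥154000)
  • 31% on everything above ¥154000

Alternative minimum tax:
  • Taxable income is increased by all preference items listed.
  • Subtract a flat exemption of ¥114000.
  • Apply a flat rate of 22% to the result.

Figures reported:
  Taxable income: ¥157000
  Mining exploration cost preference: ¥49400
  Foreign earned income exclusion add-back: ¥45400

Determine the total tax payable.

Alternative minimum tax:
  Adjusted income: ¥157000 + ¥49400 + ¥45400 = ¥251800
  Less exemption ¥114000 → base ¥137800
  ¥137800 × 22% = ¥30316

Standard income tax:
  ¥140000 × 15% = ¥21000
  ¥14000 × 20% = ¥2800
  ¥3000 × 31% = ¥930
  → ¥24730

¥30316 > ¥24730, so the alternative minimum tax is the binding amount.

¥30316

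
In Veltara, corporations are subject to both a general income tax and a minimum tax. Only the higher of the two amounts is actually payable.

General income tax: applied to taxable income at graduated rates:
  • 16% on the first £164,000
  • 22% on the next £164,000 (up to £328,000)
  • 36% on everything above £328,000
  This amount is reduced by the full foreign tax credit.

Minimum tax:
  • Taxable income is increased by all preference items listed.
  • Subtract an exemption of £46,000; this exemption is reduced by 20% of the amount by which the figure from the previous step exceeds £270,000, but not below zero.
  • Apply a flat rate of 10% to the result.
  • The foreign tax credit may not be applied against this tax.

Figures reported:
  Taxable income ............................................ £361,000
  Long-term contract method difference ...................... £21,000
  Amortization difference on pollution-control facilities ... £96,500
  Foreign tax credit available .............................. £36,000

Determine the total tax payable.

£47,420

Minimum tax:
  Adjusted income: £361,000 + £21,000 + £96,500 = £478,500
  Exemption: £46,000 − 20% × (£478,500 − £270,000) = £46,000 − £41,700 = £4,300
  Base: £478,500 − £4,300 = £474,200
  £474,200 × 10% = £47,420

General income tax:
  £164,000 × 16% = £26,240
  £164,000 × 22% = £36,080
  £33,000 × 36% = £11,880
  → £74,200
  Less foreign tax credit £36,000 → £38,200

£47,420 > £38,200, so the minimum tax is the binding amount.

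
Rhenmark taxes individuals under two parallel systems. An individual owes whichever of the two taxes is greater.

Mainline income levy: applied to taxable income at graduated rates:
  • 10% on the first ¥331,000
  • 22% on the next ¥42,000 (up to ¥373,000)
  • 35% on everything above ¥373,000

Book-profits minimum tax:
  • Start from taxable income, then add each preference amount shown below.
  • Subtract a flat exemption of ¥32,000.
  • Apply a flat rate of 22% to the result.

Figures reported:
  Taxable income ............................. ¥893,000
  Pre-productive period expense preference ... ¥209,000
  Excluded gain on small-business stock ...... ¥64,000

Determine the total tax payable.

Book-profits minimum tax:
  Adjusted income: ¥893,000 + ¥209,000 + ¥64,000 = ¥1,166,000
  Less exemption ¥32,000 → base ¥1,134,000
  ¥1,134,000 × 22% = ¥249,480

Mainline income levy:
  ¥331,000 × 10% = ¥33,100
  ¥42,000 × 22% = ¥9,240
  ¥520,000 × 35% = ¥182,000
  → ¥224,340

¥249,480 > ¥224,340, so the book-profits minimum tax is the binding amount.

¥249,480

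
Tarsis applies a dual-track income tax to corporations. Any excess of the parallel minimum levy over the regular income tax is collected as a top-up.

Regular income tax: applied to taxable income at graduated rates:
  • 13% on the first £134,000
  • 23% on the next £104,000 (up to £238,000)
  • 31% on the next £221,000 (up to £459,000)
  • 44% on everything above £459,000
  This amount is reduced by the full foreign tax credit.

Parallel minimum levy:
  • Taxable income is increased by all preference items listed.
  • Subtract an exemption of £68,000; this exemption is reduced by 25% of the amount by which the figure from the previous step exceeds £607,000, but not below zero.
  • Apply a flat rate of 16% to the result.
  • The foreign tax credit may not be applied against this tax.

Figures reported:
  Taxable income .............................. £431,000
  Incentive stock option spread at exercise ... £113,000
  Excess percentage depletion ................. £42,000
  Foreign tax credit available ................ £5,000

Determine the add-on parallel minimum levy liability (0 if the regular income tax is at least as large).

Regular income tax:
  £134,000 × 13% = £17,420
  £104,000 × 23% = £23,920
  £193,000 × 31% = £59,830
  → £101,170
  Less foreign tax credit £5,000 → £96,170

Parallel minimum levy:
  Adjusted income: £431,000 + £113,000 + £42,000 = £586,000
  Exemption: £586,000 ≤ £607,000, so full £68,000 applies
  Base: £586,000 − £68,000 = £518,000
  £518,000 × 16% = £82,880

£82,880 ≤ £96,170, so no add-on is due.

£0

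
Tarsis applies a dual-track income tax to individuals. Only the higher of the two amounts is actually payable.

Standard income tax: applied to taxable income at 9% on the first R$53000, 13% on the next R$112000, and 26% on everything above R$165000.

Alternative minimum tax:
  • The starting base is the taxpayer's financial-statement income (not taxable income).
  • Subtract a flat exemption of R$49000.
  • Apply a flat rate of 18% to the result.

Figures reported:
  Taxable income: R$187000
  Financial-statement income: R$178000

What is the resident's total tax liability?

R$25050

Alternative minimum tax:
  Base (financial-statement income): R$178000
  Less exemption R$49000 → base R$129000
  R$129000 × 18% = R$23220

Standard income tax:
  R$53000 × 9% = R$4770
  R$112000 × 13% = R$14560
  R$22000 × 26% = R$5720
  → R$25050

R$25050 > R$23220, so the standard income tax governs.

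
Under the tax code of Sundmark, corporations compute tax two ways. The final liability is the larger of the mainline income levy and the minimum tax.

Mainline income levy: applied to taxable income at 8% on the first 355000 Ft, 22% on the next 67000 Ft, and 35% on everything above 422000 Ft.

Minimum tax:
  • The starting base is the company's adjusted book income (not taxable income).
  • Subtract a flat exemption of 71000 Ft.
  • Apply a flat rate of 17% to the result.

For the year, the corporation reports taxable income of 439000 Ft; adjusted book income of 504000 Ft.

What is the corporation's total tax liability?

Minimum tax:
  Base (adjusted book income): 504000 Ft
  Less exemption 71000 Ft → base 433000 Ft
  433000 Ft × 17% = 73610 Ft

Mainline income levy:
  355000 Ft × 8% = 28400 Ft
  67000 Ft × 22% = 14740 Ft
  17000 Ft × 35% = 5950 Ft
  → 49090 Ft

73610 Ft > 49090 Ft, so the minimum tax is the binding amount.

73610 Ft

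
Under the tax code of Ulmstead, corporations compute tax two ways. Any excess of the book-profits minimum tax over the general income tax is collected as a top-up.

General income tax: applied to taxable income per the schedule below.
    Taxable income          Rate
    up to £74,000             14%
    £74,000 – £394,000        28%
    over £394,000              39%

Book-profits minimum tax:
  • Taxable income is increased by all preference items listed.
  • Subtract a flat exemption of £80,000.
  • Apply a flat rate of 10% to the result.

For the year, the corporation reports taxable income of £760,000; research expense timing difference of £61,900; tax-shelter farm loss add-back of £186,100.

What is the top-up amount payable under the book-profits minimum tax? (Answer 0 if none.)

General income tax:
  £74,000 × 14% = £10,360
  £320,000 × 28% = £89,600
  £366,000 × 39% = £142,740
  → £242,700

Book-profits minimum tax:
  Adjusted income: £760,000 + £61,900 + £186,100 = £1,008,000
  Less exemption £80,000 → base £928,000
  £928,000 × 10% = £92,800

£92,800 ≤ £242,700, so no add-on is due.

£0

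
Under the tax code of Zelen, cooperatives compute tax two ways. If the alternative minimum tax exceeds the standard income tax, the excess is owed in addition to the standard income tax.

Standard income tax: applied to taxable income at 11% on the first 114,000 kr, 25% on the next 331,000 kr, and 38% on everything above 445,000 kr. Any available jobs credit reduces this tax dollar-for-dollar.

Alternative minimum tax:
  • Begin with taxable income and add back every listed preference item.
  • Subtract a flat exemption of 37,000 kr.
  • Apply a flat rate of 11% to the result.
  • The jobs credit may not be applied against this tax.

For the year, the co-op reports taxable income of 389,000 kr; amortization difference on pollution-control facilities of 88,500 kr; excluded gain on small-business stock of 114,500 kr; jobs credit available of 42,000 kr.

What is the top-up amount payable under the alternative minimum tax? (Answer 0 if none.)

21,760 kr

Alternative minimum tax:
  Adjusted income: 389,000 kr + 88,500 kr + 114,500 kr = 592,000 kr
  Less exemption 37,000 kr → base 555,000 kr
  555,000 kr × 11% = 61,050 kr

Standard income tax:
  114,000 kr × 11% = 12,540 kr
  275,000 kr × 25% = 68,750 kr
  → 81,290 kr
  Less jobs credit 42,000 kr → 39,290 kr

Excess of alternative minimum tax over standard income tax: 61,050 kr − 39,290 kr = 21,760 kr.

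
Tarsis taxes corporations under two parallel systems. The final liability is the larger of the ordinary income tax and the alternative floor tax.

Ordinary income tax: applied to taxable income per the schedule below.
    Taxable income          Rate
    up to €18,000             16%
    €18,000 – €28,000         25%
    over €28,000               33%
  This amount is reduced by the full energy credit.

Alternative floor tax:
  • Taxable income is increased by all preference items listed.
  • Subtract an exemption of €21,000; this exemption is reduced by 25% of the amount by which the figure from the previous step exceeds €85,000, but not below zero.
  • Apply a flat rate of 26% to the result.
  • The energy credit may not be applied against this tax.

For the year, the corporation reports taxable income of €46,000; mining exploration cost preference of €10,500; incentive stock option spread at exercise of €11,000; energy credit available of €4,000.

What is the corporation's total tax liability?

€12,090

Alternative floor tax:
  Adjusted income: €46,000 + €10,500 + €11,000 = €67,500
  Exemption: €67,500 ≤ €85,000, so full €21,000 applies
  Base: €67,500 − €21,000 = €46,500
  €46,500 × 26% = €12,090

Ordinary income tax:
  €18,000 × 16% = €2,880
  €10,000 × 25% = €2,500
  €18,000 × 33% = €5,940
  → €11,320
  Less energy credit €4,000 → €7,320

€12,090 > €7,320, so the alternative floor tax is the binding amount.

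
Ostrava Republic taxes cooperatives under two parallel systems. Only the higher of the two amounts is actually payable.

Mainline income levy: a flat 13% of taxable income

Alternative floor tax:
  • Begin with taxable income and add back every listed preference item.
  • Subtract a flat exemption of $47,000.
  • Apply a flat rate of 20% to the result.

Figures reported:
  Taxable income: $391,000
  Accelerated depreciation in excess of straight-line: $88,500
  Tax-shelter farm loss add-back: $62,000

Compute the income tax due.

Alternative floor tax:
  Adjusted income: $391,000 + $88,500 + $62,000 = $541,500
  Less exemption $47,000 → base $494,500
  $494,500 × 20% = $98,900

Mainline income levy:
  $391,000 × 13% = $50,830

$98,900 > $50,830, so the alternative floor tax is the binding amount.

$98,900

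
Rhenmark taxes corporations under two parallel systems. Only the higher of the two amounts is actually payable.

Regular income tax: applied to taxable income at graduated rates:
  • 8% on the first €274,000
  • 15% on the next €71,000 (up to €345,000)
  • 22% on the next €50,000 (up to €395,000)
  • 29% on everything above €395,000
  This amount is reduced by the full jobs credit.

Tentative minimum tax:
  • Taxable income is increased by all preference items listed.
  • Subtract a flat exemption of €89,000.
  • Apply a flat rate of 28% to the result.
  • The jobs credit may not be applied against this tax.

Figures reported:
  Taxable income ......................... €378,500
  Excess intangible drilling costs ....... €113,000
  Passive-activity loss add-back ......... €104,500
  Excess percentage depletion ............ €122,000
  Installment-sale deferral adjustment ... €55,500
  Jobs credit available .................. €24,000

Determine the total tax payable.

€191,660

Tentative minimum tax:
  Adjusted income: €378,500 + €113,000 + €104,500 + €122,000 + €55,500 = €773,500
  Less exemption €89,000 → base €684,500
  €684,500 × 28% = €191,660

Regular income tax:
  €274,000 × 8% = €21,920
  €71,000 × 15% = €10,650
  €33,500 × 22% = €7,370
  → €39,940
  Less jobs credit €24,000 → €15,940

€191,660 > €15,940, so the tentative minimum tax is the binding amount.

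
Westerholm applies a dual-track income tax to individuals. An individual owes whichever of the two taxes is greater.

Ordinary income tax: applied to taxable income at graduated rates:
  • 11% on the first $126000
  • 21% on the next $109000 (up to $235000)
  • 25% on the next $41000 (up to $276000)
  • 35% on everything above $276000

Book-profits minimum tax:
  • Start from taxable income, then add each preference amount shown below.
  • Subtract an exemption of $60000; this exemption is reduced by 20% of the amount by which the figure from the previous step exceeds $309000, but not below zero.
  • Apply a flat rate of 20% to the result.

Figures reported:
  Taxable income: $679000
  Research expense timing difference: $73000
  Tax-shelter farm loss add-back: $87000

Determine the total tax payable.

Book-profits minimum tax:
  Adjusted income: $679000 + $73000 + $87000 = $839000
  Exemption: 20% × ($839000 − $309000) = $106000 ≥ $60000, so the exemption is fully phased out
  Base: $839000 − $0 = $839000
  $839000 × 20% = $167800

Ordinary income tax:
  $126000 × 11% = $13860
  $109000 × 21% = $22890
  $41000 × 25% = $10250
  $403000 × 35% = $141050
  → $188050

$188050 > $167800, so the ordinary income tax governs.

$188050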